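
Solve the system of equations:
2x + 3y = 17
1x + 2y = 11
x = 1, y = 5

Use elimination (row reduction):
Equation 1: 2x + 3y = 17.
Equation 2: 1x + 2y = 11.
Multiply Eq1 by 1 and Eq2 by 2: 2x + 3y = 17;  2x + 4y = 22.
Subtract: (1)y = 5, so y = 5.
Back-substitute into Eq1: 2x + 3*(5) = 17, so x = 1.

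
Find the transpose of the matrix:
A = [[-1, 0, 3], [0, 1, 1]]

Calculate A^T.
[[-1, 0], [0, 1], [3, 1]]

The transpose sends entry (i,j) to (j,i); rows become columns.
Row 0 of A: [-1, 0, 3] -> column 0 of A^T.
Row 1 of A: [0, 1, 1] -> column 1 of A^T.
A^T = [[-1, 0], [0, 1], [3, 1]]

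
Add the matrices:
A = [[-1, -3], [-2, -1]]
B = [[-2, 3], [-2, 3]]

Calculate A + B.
[[-3, 0], [-4, 2]]

Add corresponding elements:
(-1)+(-2)=-3
(-3)+(3)=0
(-2)+(-2)=-4
(-1)+(3)=2
A + B = [[-3, 0], [-4, 2]]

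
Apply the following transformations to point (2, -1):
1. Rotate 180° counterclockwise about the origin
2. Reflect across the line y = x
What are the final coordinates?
(1, -2)

Step 1: Rotate 180° → (-2, 1)
Step 2: Reflect across the line y = x → (1, -2)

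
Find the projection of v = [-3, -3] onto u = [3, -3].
[0, 0]

The projection of v onto u is proj_u(v) = ((v·u) / (u·u)) · u.
v·u = (-3)*(3) + (-3)*(-3) = 0.
u·u = (3)*(3) + (-3)*(-3) = 18.
coefficient = 0 / 18 = 0.
proj_u(v) = 0 · [3, -3] = [0, 0].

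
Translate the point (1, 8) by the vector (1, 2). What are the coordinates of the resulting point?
(2, 10)

Translation by (1, 2):
x' = 1 + 1 = 2
y' = 8 + 2 = 10
Homogeneous matrix: [[1, 0, 1], [0, 1, 2], [0, 0, 1]]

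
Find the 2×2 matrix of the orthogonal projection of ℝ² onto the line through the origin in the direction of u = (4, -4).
[[1/2, -1/2], [-1/2, 1/2]]

The orthogonal projection onto the line spanned by a nonzero vector u = (a, b) has matrix P = (u uᵀ) / (uᵀ u) = (1/(a² + b²)) · [[a², ab], [ab, b²]].
Here u = (4, -4), so a² + b² = 16 + 16 = 32.
P = (1/32) · [[16, -16], [-16, 16]] = [[1/2, -1/2], [-1/2, 1/2]].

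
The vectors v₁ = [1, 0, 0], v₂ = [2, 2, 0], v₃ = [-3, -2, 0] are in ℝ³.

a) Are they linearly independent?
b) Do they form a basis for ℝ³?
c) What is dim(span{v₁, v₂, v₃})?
Not independent, not a basis, dim(span) = 2

Check whether v₃ can be written as a linear combination of v₁ and v₂.
v₃ = (-1)·v₁ + (-1)·v₂ = [-3, -2, 0], so the three vectors are linearly dependent.
Thus they do not form a basis for ℝ³, and dim(span{v₁, v₂, v₃}) = 2 (spanned by v₁ and v₂).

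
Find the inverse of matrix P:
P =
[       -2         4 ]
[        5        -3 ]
det(P) = -14
P⁻¹ =
[     3/14       2/7 ]
[     5/14       1/7 ]

For a 2×2 matrix P = [[a, b], [c, d]] with det(P) ≠ 0, P⁻¹ = (1/det(P)) * [[d, -b], [-c, a]].
det(P) = (-2)*(-3) - (4)*(5) = 6 - 20 = -14.
P⁻¹ = (1/-14) * [[-3, -4], [-5, -2]].
Dividing each entry by -14 and reducing:
P⁻¹ =
[     3/14       2/7 ]
[     5/14       1/7 ]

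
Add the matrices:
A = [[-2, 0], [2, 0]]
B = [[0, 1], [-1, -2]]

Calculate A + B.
[[-2, 1], [1, -2]]

Add corresponding elements:
(-2)+(0)=-2
(0)+(1)=1
(2)+(-1)=1
(0)+(-2)=-2
A + B = [[-2, 1], [1, -2]]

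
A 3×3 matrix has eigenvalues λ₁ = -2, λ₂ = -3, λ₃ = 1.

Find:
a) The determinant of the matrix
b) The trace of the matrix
det = 6, trace = -4

Two standard eigenvalue identities:
- det(A) equals the product of the eigenvalues (counted with multiplicity).
- trace(A) equals the sum of the eigenvalues.
det(A) = (-2)*(-3)*(1) = 6.
trace(A) = -2 - 3 + 1 = -4.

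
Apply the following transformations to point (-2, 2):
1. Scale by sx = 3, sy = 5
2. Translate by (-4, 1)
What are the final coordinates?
(-10, 11)

Step 1: Scale (-2, 2) by (sx, sy) = (3, 5) → (-6, 10)
Step 2: Translate by (-4, 1) → (-10, 11)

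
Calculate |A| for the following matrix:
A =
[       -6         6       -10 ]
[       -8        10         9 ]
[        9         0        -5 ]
det(A) = 1446

Expand along row 0 (cofactor expansion): det(A) = a*(e*i - f*h) - b*(d*i - f*g) + c*(d*h - e*g), where the 3×3 is [[a, b, c], [d, e, f], [g, h, i]].
Minor M_00 = (10)*(-5) - (9)*(0) = -50 - 0 = -50.
Minor M_01 = (-8)*(-5) - (9)*(9) = 40 - 81 = -41.
Minor M_02 = (-8)*(0) - (10)*(9) = 0 - 90 = -90.
det(A) = (-6)*(-50) - (6)*(-41) + (-10)*(-90) = 300 + 246 + 900 = 1446.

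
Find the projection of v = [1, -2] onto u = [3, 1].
[3/10, 1/10]

The projection of v onto u is proj_u(v) = ((v·u) / (u·u)) · u.
v·u = (1)*(3) + (-2)*(1) = 1.
u·u = (3)*(3) + (1)*(1) = 10.
coefficient = 1 / 10 = 1/10.
proj_u(v) = 1/10 · [3, 1] = [3/10, 1/10].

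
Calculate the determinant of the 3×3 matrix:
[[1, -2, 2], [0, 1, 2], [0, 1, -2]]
-4

Expansion along first row:
det = 1·det([[1,2],[1,-2]]) - -2·det([[0,2],[0,-2]]) + 2·det([[0,1],[0,1]])
    = 1·(1·-2 - 2·1) - -2·(0·-2 - 2·0) + 2·(0·1 - 1·0)
    = 1·-4 - -2·0 + 2·0
    = -4 + 0 + 0 = -4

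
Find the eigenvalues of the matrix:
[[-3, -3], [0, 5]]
λ = -3 and λ = 5

Characteristic equation: det(A - λI) = 0
λ² - (trace)λ + (det) = 0
λ² - (2)λ + (-15) = 0
λ² - 2λ - 15 = 0
Solving: λ = -3, 5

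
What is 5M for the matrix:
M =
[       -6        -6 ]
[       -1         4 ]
5M =
[      -30       -30 ]
[       -5        20 ]

Scalar multiplication is elementwise: (5M)[i][j] = 5 * M[i][j].
  (5M)[0][0] = 5 * (-6) = -30
  (5M)[0][1] = 5 * (-6) = -30
  (5M)[1][0] = 5 * (-1) = -5
  (5M)[1][1] = 5 * (4) = 20
5M =
[      -30       -30 ]
[       -5        20 ]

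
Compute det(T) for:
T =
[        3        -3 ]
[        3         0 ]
det(T) = 9

For a 2×2 matrix [[a, b], [c, d]], det = a*d - b*c.
det(T) = (3)*(0) - (-3)*(3) = 0 + 9 = 9.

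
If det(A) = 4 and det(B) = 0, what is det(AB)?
0

Use the multiplicative property of determinants: det(AB) = det(A)*det(B).
det(AB) = (4)*(0) = 0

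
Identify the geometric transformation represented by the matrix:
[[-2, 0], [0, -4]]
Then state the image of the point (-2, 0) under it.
non-uniform scaling by (-2, -4); image of (-2, 0) is (4, 0)

This is diagonal with distinct entries, so it scales the x-axis by -2 and the y-axis by -4.
The matrix [[-2, 0], [0, -4]] represents: non-uniform scaling by (-2, -4).
Applying it to (-2, 0): [-2·-2 + 0·0, 0·-2 + -4·0] = (4, 0).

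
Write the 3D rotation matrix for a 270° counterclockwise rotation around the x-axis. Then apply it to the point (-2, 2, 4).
R = [[1, 0, 0], [0, 0, 1], [0, -1, 0]]; R·(-2, 2, 4) = (-2, 4, -2)

Rotation matrix for 270° around x-axis:
cos(270°) = 0, sin(270°) = -1
R = [[1, 0, 0], [0, 0, 1], [0, -1, 0]]
Apply to (-2, 2, 4): R·[-2, 2, 4]ᵀ = (-2, 4, -2)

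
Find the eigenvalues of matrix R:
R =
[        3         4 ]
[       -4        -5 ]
λ = -1, -1

Solve det(R - λI) = 0. For a 2×2 matrix the characteristic equation is λ² - (trace)λ + det = 0.
trace(R) = a + d = 3 - 5 = -2.
det(R) = a*d - b*c = (3)*(-5) - (4)*(-4) = -15 + 16 = 1.
Characteristic equation: λ² - (-2)λ + (1) = 0.
Discriminant = (-2)² - 4*(1) = 4 - 4 = 0.
λ = (-2 ± √0) / 2 = (-2 ± 0) / 2 = -1, -1.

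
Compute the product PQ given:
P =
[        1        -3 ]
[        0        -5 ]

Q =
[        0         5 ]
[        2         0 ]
PQ =
[       -6         5 ]
[      -10         0 ]

Matrix multiplication: (PQ)[i][j] = sum over k of P[i][k] * Q[k][j].
  (PQ)[0][0] = (1)*(0) + (-3)*(2) = -6
  (PQ)[0][1] = (1)*(5) + (-3)*(0) = 5
  (PQ)[1][0] = (0)*(0) + (-5)*(2) = -10
  (PQ)[1][1] = (0)*(5) + (-5)*(0) = 0
PQ =
[       -6         5 ]
[      -10         0 ]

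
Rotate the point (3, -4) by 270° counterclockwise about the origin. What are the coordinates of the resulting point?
(-4, -3)

Rotation matrix R(θ) = [[cos θ, -sin θ], [sin θ, cos θ]]; for θ = 270°:
R = [[0, 1], [-1, 0]]
Result: R × [3, -4]ᵀ = [0·3 + (1)·-4, -1·3 + (0)·-4]ᵀ = (-4, -3)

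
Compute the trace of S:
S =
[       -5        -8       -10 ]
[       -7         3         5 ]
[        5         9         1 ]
tr(S) = -5 + 3 + 1 = -1

The trace of a square matrix is the sum of its diagonal entries.
Diagonal entries of S: S[0][0] = -5, S[1][1] = 3, S[2][2] = 1.
tr(S) = -5 + 3 + 1 = -1.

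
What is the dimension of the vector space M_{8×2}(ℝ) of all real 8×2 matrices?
Dimension = 16

A real 8×2 matrix is determined by its 8·2 = 16 independent entries.
A standard basis is {E_ij : 1 ≤ i ≤ 8, 1 ≤ j ≤ 2}, where E_ij has a 1 in position (i, j) and 0 elsewhere — there are 16 such matrices, and they are linearly independent and span M_{8×2}(ℝ).
Therefore dim(M_{8×2}(ℝ)) = 16.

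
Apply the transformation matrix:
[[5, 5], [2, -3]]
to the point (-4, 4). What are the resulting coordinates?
(0, -20)

Matrix multiplication:
[[5, 5], [2, -3]] × [-4, 4]ᵀ
= [5×-4 + 5×4, 2×-4 + -3×4]ᵀ
= [0.0000, -20.0000]ᵀ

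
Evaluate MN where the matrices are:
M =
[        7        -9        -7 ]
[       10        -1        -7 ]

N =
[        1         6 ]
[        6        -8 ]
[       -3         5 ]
MN =
[      -26        79 ]
[       25        33 ]

Matrix multiplication: (MN)[i][j] = sum over k of M[i][k] * N[k][j].
  (MN)[0][0] = (7)*(1) + (-9)*(6) + (-7)*(-3) = -26
  (MN)[0][1] = (7)*(6) + (-9)*(-8) + (-7)*(5) = 79
  (MN)[1][0] = (10)*(1) + (-1)*(6) + (-7)*(-3) = 25
  (MN)[1][1] = (10)*(6) + (-1)*(-8) + (-7)*(5) = 33
MN =
[      -26        79 ]
[       25        33 ]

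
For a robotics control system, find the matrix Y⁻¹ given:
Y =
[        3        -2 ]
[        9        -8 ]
det(Y) = -6
Y⁻¹ =
[      4/3      -1/3 ]
[      3/2      -1/2 ]

For a 2×2 matrix Y = [[a, b], [c, d]] with det(Y) ≠ 0, Y⁻¹ = (1/det(Y)) * [[d, -b], [-c, a]].
det(Y) = (3)*(-8) - (-2)*(9) = -24 + 18 = -6.
Y⁻¹ = (1/-6) * [[-8, 2], [-9, 3]].
Dividing each entry by -6 and reducing:
Y⁻¹ =
[      4/3      -1/3 ]
[      3/2      -1/2 ]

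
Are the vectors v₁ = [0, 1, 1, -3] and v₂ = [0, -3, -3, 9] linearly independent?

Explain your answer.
No, linearly dependent (v₂ = -3·v₁)

Check whether there is a scalar k with v₂ = k·v₁.
Comparing components, k = -3 satisfies -3·[0, 1, 1, -3] = [0, -3, -3, 9].
Since v₂ is a scalar multiple of v₁, the two vectors are linearly dependent.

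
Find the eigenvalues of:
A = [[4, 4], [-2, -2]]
λ = 0, 2

Solve det(A - λI) = 0. For a 2×2 matrix this is λ² - (trace)λ + det = 0.
trace(A) = 4 - 2 = 2.
det(A) = (4)*(-2) - (4)*(-2) = -8 + 8 = 0.
Characteristic equation: λ² - (2)λ + (0) = 0.
Discriminant: (2)² - 4*(0) = 4 - 0 = 4.
Roots: λ = (2 ± √4) / 2 = 0, 2.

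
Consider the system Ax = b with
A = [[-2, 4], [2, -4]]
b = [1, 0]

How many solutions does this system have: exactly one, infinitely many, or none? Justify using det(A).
No solution

det(A) = (-2)*(-4) - (4)*(2) = 0, so A is singular.
The column space of A is span(column 1) = span([-2, 2]).
b = [1, 0] is not a scalar multiple of column 1, so b ∉ column space and the system is inconsistent — no solution.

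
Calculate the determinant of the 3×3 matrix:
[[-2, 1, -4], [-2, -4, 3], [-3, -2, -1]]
1

Expansion along first row:
det = -2·det([[-4,3],[-2,-1]]) - 1·det([[-2,3],[-3,-1]]) + -4·det([[-2,-4],[-3,-2]])
    = -2·(-4·-1 - 3·-2) - 1·(-2·-1 - 3·-3) + -4·(-2·-2 - -4·-3)
    = -2·10 - 1·11 + -4·-8
    = -20 + -11 + 32 = 1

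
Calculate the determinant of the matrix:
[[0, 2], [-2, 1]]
4

For a 2×2 matrix [[a, b], [c, d]], det = ad - bc
det = (0)(1) - (2)(-2) = 0 - -4 = 4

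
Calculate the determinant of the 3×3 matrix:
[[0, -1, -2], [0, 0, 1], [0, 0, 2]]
0

Expansion along first row:
det = 0·det([[0,1],[0,2]]) - -1·det([[0,1],[0,2]]) + -2·det([[0,0],[0,0]])
    = 0·(0·2 - 1·0) - -1·(0·2 - 1·0) + -2·(0·0 - 0·0)
    = 0·0 - -1·0 + -2·0
    = 0 + 0 + 0 = 0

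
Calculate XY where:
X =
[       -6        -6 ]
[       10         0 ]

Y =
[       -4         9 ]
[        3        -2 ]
XY =
[        6       -42 ]
[      -40        90 ]

Matrix multiplication: (XY)[i][j] = sum over k of X[i][k] * Y[k][j].
  (XY)[0][0] = (-6)*(-4) + (-6)*(3) = 6
  (XY)[0][1] = (-6)*(9) + (-6)*(-2) = -42
  (XY)[1][0] = (10)*(-4) + (0)*(3) = -40
  (XY)[1][1] = (10)*(9) + (0)*(-2) = 90
XY =
[        6       -42 ]
[      -40        90 ]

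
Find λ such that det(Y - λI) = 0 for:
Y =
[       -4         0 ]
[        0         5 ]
λ = -4, 5

Solve det(Y - λI) = 0. For a 2×2 matrix the characteristic equation is λ² - (trace)λ + det = 0.
trace(Y) = a + d = -4 + 5 = 1.
det(Y) = a*d - b*c = (-4)*(5) - (0)*(0) = -20 - 0 = -20.
Characteristic equation: λ² - (1)λ + (-20) = 0.
Discriminant = (1)² - 4*(-20) = 1 + 80 = 81.
λ = (1 ± √81) / 2 = (1 ± 9) / 2 = -4, 5.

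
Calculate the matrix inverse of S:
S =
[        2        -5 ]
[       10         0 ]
det(S) = 50
S⁻¹ =
[        0      1/10 ]
[     -1/5      1/25 ]

For a 2×2 matrix S = [[a, b], [c, d]] with det(S) ≠ 0, S⁻¹ = (1/det(S)) * [[d, -b], [-c, a]].
det(S) = (2)*(0) - (-5)*(10) = 0 + 50 = 50.
S⁻¹ = (1/50) * [[0, 5], [-10, 2]].
Dividing each entry by 50 and reducing:
S⁻¹ =
[        0      1/10 ]
[     -1/5      1/25 ]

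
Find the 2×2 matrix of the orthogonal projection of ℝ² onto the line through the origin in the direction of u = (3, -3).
[[1/2, -1/2], [-1/2, 1/2]]

The orthogonal projection onto the line spanned by a nonzero vector u = (a, b) has matrix P = (u uᵀ) / (uᵀ u) = (1/(a² + b²)) · [[a², ab], [ab, b²]].
Here u = (3, -3), so a² + b² = 9 + 9 = 18.
P = (1/18) · [[9, -9], [-9, 9]] = [[1/2, -1/2], [-1/2, 1/2]].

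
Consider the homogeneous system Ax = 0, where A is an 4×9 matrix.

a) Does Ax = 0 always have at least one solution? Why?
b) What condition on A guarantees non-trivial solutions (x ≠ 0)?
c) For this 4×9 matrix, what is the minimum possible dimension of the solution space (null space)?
a) Yes, x = 0 is always a solution. b) When A has linearly dependent columns (rank < n). c) Minimum nullity = 5.

a) x = 0 satisfies A·0 = 0, so the zero vector is always a solution.
b) Non-trivial solutions exist iff the columns of A are linearly dependent, equivalently rank(A) < n (the number of columns).
c) By rank-nullity, rank(A) + nullity(A) = n = 9. Since A has only 4 rows, rank(A) ≤ 4, so nullity(A) ≥ 9 - 4 = 5.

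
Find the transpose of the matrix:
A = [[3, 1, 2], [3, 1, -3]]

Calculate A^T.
[[3, 3], [1, 1], [2, -3]]

The transpose sends entry (i,j) to (j,i); rows become columns.
Row 0 of A: [3, 1, 2] -> column 0 of A^T.
Row 1 of A: [3, 1, -3] -> column 1 of A^T.
A^T = [[3, 3], [1, 1], [2, -3]]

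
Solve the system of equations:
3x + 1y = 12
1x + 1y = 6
x = 3, y = 3

Use elimination (row reduction):
Equation 1: 3x + 1y = 12.
Equation 2: 1x + 1y = 6.
Multiply Eq1 by 1 and Eq2 by 3: 3x + 1y = 12;  3x + 3y = 18.
Subtract: (2)y = 6, so y = 3.
Back-substitute into Eq1: 3x + 1*(3) = 12, so x = 3.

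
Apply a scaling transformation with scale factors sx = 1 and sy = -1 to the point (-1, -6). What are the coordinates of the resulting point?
(-1, 6)

Scaling matrix:
[[1, 0], [0, -1]]
Result: (-1 × 1, -6 × -1) = (-1, 6)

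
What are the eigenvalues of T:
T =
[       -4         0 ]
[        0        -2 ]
λ = -4, -2

Solve det(T - λI) = 0. For a 2×2 matrix the characteristic equation is λ² - (trace)λ + det = 0.
trace(T) = a + d = -4 - 2 = -6.
det(T) = a*d - b*c = (-4)*(-2) - (0)*(0) = 8 - 0 = 8.
Characteristic equation: λ² - (-6)λ + (8) = 0.
Discriminant = (-6)² - 4*(8) = 36 - 32 = 4.
λ = (-6 ± √4) / 2 = (-6 ± 2) / 2 = -4, -2.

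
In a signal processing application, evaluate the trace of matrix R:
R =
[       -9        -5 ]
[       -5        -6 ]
tr(R) = -9 - 6 = -15

The trace of a square matrix is the sum of its diagonal entries.
Diagonal entries of R: R[0][0] = -9, R[1][1] = -6.
tr(R) = -9 - 6 = -15.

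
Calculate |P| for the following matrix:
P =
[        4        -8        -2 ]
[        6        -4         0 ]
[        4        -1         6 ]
det(P) = 172

Expand along row 0 (cofactor expansion): det(P) = a*(e*i - f*h) - b*(d*i - f*g) + c*(d*h - e*g), where the 3×3 is [[a, b, c], [d, e, f], [g, h, i]].
Minor M_00 = (-4)*(6) - (0)*(-1) = -24 - 0 = -24.
Minor M_01 = (6)*(6) - (0)*(4) = 36 - 0 = 36.
Minor M_02 = (6)*(-1) - (-4)*(4) = -6 + 16 = 10.
det(P) = (4)*(-24) - (-8)*(36) + (-2)*(10) = -96 + 288 - 20 = 172.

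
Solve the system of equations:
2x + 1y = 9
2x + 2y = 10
x = 4, y = 1

Use elimination (row reduction):
Equation 1: 2x + 1y = 9.
Equation 2: 2x + 2y = 10.
Multiply Eq1 by 2 and Eq2 by 2: 4x + 2y = 18;  4x + 4y = 20.
Subtract: (2)y = 2, so y = 1.
Back-substitute into Eq1: 2x + 1*(1) = 9, so x = 4.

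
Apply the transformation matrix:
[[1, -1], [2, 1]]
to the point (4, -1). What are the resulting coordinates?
(5, 7)

Matrix multiplication:
[[1, -1], [2, 1]] × [4, -1]ᵀ
= [1×4 + -1×-1, 2×4 + 1×-1]ᵀ
= [5.0000, 7.0000]ᵀ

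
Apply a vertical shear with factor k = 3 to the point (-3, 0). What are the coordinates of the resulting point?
(-3, -9)

Shear matrix for vertical shear with factor k = 3:
[[1, 0], [3, 1]]
Result: (-3, 0) → (-3, -9)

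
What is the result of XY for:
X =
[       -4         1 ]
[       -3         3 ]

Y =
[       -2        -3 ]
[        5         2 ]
XY =
[       13        14 ]
[       21        15 ]

Matrix multiplication: (XY)[i][j] = sum over k of X[i][k] * Y[k][j].
  (XY)[0][0] = (-4)*(-2) + (1)*(5) = 13
  (XY)[0][1] = (-4)*(-3) + (1)*(2) = 14
  (XY)[1][0] = (-3)*(-2) + (3)*(5) = 21
  (XY)[1][1] = (-3)*(-3) + (3)*(2) = 15
XY =
[       13        14 ]
[       21        15 ]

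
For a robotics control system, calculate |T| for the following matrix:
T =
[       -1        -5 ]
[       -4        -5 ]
det(T) = -15

For a 2×2 matrix [[a, b], [c, d]], det = a*d - b*c.
det(T) = (-1)*(-5) - (-5)*(-4) = 5 - 20 = -15.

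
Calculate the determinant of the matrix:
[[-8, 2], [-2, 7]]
-52

For a 2×2 matrix [[a, b], [c, d]], det = ad - bc
det = (-8)(7) - (2)(-2) = -56 - -4 = -52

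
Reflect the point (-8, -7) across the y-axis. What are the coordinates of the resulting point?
(8, -7)

Reflection across y-axis: (-8, -7) → (8, -7)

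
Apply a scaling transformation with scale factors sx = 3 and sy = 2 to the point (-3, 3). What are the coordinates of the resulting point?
(-9, 6)

Scaling matrix:
[[3, 0], [0, 2]]
Result: (-3 × 3, 3 × 2) = (-9, 6)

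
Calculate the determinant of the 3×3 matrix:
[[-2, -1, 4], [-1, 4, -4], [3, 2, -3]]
-33

Expansion along first row:
det = -2·det([[4,-4],[2,-3]]) - -1·det([[-1,-4],[3,-3]]) + 4·det([[-1,4],[3,2]])
    = -2·(4·-3 - -4·2) - -1·(-1·-3 - -4·3) + 4·(-1·2 - 4·3)
    = -2·-4 - -1·15 + 4·-14
    = 8 + 15 + -56 = -33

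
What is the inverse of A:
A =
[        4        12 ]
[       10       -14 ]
det(A) = -176
A⁻¹ =
[     7/88      3/44 ]
[     5/88     -1/44 ]

For a 2×2 matrix A = [[a, b], [c, d]] with det(A) ≠ 0, A⁻¹ = (1/det(A)) * [[d, -b], [-c, a]].
det(A) = (4)*(-14) - (12)*(10) = -56 - 120 = -176.
A⁻¹ = (1/-176) * [[-14, -12], [-10, 4]].
Dividing each entry by -176 and reducing:
A⁻¹ =
[     7/88      3/44 ]
[     5/88     -1/44 ]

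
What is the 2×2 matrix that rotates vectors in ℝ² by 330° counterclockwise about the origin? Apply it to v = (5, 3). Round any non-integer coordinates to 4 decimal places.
R = [[√3/2, 1/2], [-1/2, √3/2]]; R·v = (5.8301, 0.0981)

A counterclockwise rotation by angle θ in ℝ² has matrix R(θ) = [[cos θ, -sin θ], [sin θ, cos θ]].
For θ = 330°: cos θ = √3/2, sin θ = -1/2.
R(330°) = [[√3/2, 1/2], [-1/2, √3/2]].
R·v = [√3/2·5 + (1/2)·3, -1/2·5 + √3/2·3] = (5.8301, 0.0981).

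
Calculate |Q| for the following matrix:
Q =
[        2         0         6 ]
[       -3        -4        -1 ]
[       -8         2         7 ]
det(Q) = -280

Expand along row 0 (cofactor expansion): det(Q) = a*(e*i - f*h) - b*(d*i - f*g) + c*(d*h - e*g), where the 3×3 is [[a, b, c], [d, e, f], [g, h, i]].
Minor M_00 = (-4)*(7) - (-1)*(2) = -28 + 2 = -26.
Minor M_01 = (-3)*(7) - (-1)*(-8) = -21 - 8 = -29.
Minor M_02 = (-3)*(2) - (-4)*(-8) = -6 - 32 = -38.
det(Q) = (2)*(-26) - (0)*(-29) + (6)*(-38) = -52 + 0 - 228 = -280.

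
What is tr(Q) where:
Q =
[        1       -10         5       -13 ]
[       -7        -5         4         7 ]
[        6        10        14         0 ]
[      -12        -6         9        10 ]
tr(Q) = 1 - 5 + 14 + 10 = 20

The trace of a square matrix is the sum of its diagonal entries.
Diagonal entries of Q: Q[0][0] = 1, Q[1][1] = -5, Q[2][2] = 14, Q[3][3] = 10.
tr(Q) = 1 - 5 + 14 + 10 = 20.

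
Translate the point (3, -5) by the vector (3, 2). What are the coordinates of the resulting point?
(6, -3)

Translation by (3, 2):
x' = 3 + 3 = 6
y' = -5 + 2 = -3
Homogeneous matrix: [[1, 0, 3], [0, 1, 2], [0, 0, 1]]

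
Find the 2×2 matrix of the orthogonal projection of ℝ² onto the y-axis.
[[0, 0], [0, 1]]

The orthogonal projection onto the line spanned by a nonzero vector u = (a, b) has matrix P = (u uᵀ) / (uᵀ u) = (1/(a² + b²)) · [[a², ab], [ab, b²]].
Here u = (0, 1), so a² + b² = 0 + 1 = 1.
P = (1/1) · [[0, 0], [0, 1]] = [[0, 0], [0, 1]].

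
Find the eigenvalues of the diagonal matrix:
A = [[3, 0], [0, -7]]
λ₁ = 3, λ₂ = -7

The characteristic polynomial of A is det(A - λI) = (3 - λ)(-7 - λ) = 0.
The roots are λ = 3 and λ = -7, so the eigenvalues are the diagonal entries.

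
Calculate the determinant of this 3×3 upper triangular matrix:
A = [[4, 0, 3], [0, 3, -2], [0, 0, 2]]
24

The determinant of a triangular matrix is the product of its diagonal entries (the off-diagonal entries above the diagonal do not affect it).
det(A) = (4) * (3) * (2) = 24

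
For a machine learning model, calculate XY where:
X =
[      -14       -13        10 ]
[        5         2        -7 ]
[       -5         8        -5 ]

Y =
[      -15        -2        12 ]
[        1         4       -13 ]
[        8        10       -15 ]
XY =
[      277        76      -149 ]
[     -129       -72       139 ]
[       43        -8       -89 ]

Matrix multiplication: (XY)[i][j] = sum over k of X[i][k] * Y[k][j].
  (XY)[0][0] = (-14)*(-15) + (-13)*(1) + (10)*(8) = 277
  (XY)[0][1] = (-14)*(-2) + (-13)*(4) + (10)*(10) = 76
  (XY)[0][2] = (-14)*(12) + (-13)*(-13) + (10)*(-15) = -149
  (XY)[1][0] = (5)*(-15) + (2)*(1) + (-7)*(8) = -129
  (XY)[1][1] = (5)*(-2) + (2)*(4) + (-7)*(10) = -72
  (XY)[1][2] = (5)*(12) + (2)*(-13) + (-7)*(-15) = 139
  (XY)[2][0] = (-5)*(-15) + (8)*(1) + (-5)*(8) = 43
  (XY)[2][1] = (-5)*(-2) + (8)*(4) + (-5)*(10) = -8
  (XY)[2][2] = (-5)*(12) + (8)*(-13) + (-5)*(-15) = -89
XY =
[      277        76      -149 ]
[     -129       -72       139 ]
[       43        -8       -89 ]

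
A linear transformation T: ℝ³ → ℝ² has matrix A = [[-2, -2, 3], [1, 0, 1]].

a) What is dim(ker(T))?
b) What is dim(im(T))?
dim(ker) = 1, dim(im) = 2

The two rows are not scalar multiples of one another (no single k satisfies row 2 = k × row 1), so they are linearly independent.
Thus rank(A) = 2.
dim(im(T)) = rank(A) = 2.
By the rank-nullity theorem applied to T: ℝ³ → ℝ², rank(A) + nullity(A) = 3 (the domain dimension), so dim(ker(T)) = 3 - 2 = 1.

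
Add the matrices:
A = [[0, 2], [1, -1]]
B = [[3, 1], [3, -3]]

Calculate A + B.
[[3, 3], [4, -4]]

Add corresponding elements:
(0)+(3)=3
(2)+(1)=3
(1)+(3)=4
(-1)+(-3)=-4
A + B = [[3, 3], [4, -4]]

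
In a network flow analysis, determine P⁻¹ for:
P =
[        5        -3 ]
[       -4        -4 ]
det(P) = -32
P⁻¹ =
[      1/8     -3/32 ]
[     -1/8     -5/32 ]

For a 2×2 matrix P = [[a, b], [c, d]] with det(P) ≠ 0, P⁻¹ = (1/det(P)) * [[d, -b], [-c, a]].
det(P) = (5)*(-4) - (-3)*(-4) = -20 - 12 = -32.
P⁻¹ = (1/-32) * [[-4, 3], [4, 5]].
Dividing each entry by -32 and reducing:
P⁻¹ =
[      1/8     -3/32 ]
[     -1/8     -5/32 ]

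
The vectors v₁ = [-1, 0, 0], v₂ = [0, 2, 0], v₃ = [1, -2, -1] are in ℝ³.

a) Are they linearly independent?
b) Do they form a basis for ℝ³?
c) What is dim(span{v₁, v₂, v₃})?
Yes independent, yes basis, dim = 3

Stack v₁, v₂, v₃ as rows of a 3×3 matrix.
[[-1, 0, 0]; [0, 2, 0]; [1, -2, -1]] is already lower triangular with nonzero diagonal entries (-1, 2, -1), so its determinant is the product of the diagonal entries, det = (-1)·(2)·(-1) = 2 ≠ 0, and the rows are linearly independent.
Three linearly independent vectors in ℝ³ form a basis for ℝ³, so dim(span{v₁,v₂,v₃}) = 3.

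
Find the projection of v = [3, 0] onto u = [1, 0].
[3, 0]

The projection of v onto u is proj_u(v) = ((v·u) / (u·u)) · u.
v·u = (3)*(1) + (0)*(0) = 3.
u·u = (1)*(1) + (0)*(0) = 1.
coefficient = 3 / 1 = 3.
proj_u(v) = 3 · [1, 0] = [3, 0].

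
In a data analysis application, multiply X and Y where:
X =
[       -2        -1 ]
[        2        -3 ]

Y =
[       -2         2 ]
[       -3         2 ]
XY =
[        7        -6 ]
[        5        -2 ]

Matrix multiplication: (XY)[i][j] = sum over k of X[i][k] * Y[k][j].
  (XY)[0][0] = (-2)*(-2) + (-1)*(-3) = 7
  (XY)[0][1] = (-2)*(2) + (-1)*(2) = -6
  (XY)[1][0] = (2)*(-2) + (-3)*(-3) = 5
  (XY)[1][1] = (2)*(2) + (-3)*(2) = -2
XY =
[        7        -6 ]
[        5        -2 ]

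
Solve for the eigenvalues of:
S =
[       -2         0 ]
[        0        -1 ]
λ = -2, -1

Solve det(S - λI) = 0. For a 2×2 matrix the characteristic equation is λ² - (trace)λ + det = 0.
trace(S) = a + d = -2 - 1 = -3.
det(S) = a*d - b*c = (-2)*(-1) - (0)*(0) = 2 - 0 = 2.
Characteristic equation: λ² - (-3)λ + (2) = 0.
Discriminant = (-3)² - 4*(2) = 9 - 8 = 1.
λ = (-3 ± √1) / 2 = (-3 ± 1) / 2 = -2, -1.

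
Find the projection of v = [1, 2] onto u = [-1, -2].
[1, 2]

The projection of v onto u is proj_u(v) = ((v·u) / (u·u)) · u.
v·u = (1)*(-1) + (2)*(-2) = -5.
u·u = (-1)*(-1) + (-2)*(-2) = 5.
coefficient = -5 / 5 = -1.
proj_u(v) = -1 · [-1, -2] = [1, 2].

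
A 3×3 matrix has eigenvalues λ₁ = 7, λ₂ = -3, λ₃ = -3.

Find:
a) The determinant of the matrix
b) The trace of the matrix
det = 63, trace = 1

Two standard eigenvalue identities:
- det(A) equals the product of the eigenvalues (counted with multiplicity).
- trace(A) equals the sum of the eigenvalues.
det(A) = (7)*(-3)*(-3) = 63.
trace(A) = 7 - 3 - 3 = 1.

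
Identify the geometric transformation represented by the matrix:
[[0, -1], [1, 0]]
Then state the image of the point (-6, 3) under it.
rotation by 90° counterclockwise; image of (-6, 3) is (-3, -6)

This matches the form [[cos θ, -sin θ], [sin θ, cos θ]] of a rotation matrix; reading off cos θ and sin θ gives the angle.
The matrix [[0, -1], [1, 0]] represents: rotation by 90° counterclockwise.
Applying it to (-6, 3): [0·-6 + -1·3, 1·-6 + 0·3] = (-3, -6).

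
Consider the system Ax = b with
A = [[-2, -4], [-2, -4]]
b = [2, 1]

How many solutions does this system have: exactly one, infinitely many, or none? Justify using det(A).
No solution

det(A) = (-2)*(-4) - (-4)*(-2) = 0, so A is singular.
The column space of A is span(column 1) = span([-2, -2]).
b = [2, 1] is not a scalar multiple of column 1, so b ∉ column space and the system is inconsistent — no solution.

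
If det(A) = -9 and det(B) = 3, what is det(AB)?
-27

Use the multiplicative property of determinants: det(AB) = det(A)*det(B).
det(AB) = (-9)*(3) = -27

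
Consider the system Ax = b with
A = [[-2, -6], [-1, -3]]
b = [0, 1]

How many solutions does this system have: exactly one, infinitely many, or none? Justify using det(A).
No solution

det(A) = (-2)*(-3) - (-6)*(-1) = 0, so A is singular.
The column space of A is span(column 1) = span([-2, -1]).
b = [0, 1] is not a scalar multiple of column 1, so b ∉ column space and the system is inconsistent — no solution.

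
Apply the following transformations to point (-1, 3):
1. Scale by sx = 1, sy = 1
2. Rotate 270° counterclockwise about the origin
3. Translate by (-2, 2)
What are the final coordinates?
(1, 3)

Step 1: Scale → (-1, 3)
Step 2: Rotate 270° → (3, 1)
Step 3: Translate → (1, 3)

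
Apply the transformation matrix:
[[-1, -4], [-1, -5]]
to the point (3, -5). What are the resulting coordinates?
(17, 22)

Matrix multiplication:
[[-1, -4], [-1, -5]] × [3, -5]ᵀ
= [-1×3 + -4×-5, -1×3 + -5×-5]ᵀ
= [17.0000, 22.0000]ᵀ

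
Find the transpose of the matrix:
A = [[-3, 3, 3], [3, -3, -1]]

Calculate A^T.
[[-3, 3], [3, -3], [3, -1]]

The transpose sends entry (i,j) to (j,i); rows become columns.
Row 0 of A: [-3, 3, 3] -> column 0 of A^T.
Row 1 of A: [3, -3, -1] -> column 1 of A^T.
A^T = [[-3, 3], [3, -3], [3, -1]]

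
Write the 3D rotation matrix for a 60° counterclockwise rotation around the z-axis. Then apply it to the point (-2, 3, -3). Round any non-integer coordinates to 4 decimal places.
R = [[1/2, -√3/2, 0], [√3/2, 1/2, 0], [0, 0, 1]]; R·(-2, 3, -3) = (-3.5981, -0.2321, -3.0000)

Rotation matrix for 60° around z-axis:
cos(60°) = 1/2, sin(60°) = √3/2
R = [[1/2, -√3/2, 0], [√3/2, 1/2, 0], [0, 0, 1]]
Apply to (-2, 3, -3): R·[-2, 3, -3]ᵀ = (-3.5981, -0.2321, -3.0000)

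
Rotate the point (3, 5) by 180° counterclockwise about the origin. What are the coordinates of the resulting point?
(-3, -5)

Rotation matrix R(θ) = [[cos θ, -sin θ], [sin θ, cos θ]]; for θ = 180°:
R = [[-1, 0], [0, -1]]
Result: R × [3, 5]ᵀ = [-1·3 + (0)·5, 0·3 + (-1)·5]ᵀ = (-3, -5)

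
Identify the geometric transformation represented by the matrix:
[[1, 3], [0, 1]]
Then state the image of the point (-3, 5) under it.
horizontal shear with factor 3; image of (-3, 5) is (12, 5)

The matrix [[1, k], [0, 1]] sends (x, y) to (x + 3y, y), leaving the y-coordinate fixed: a horizontal shear.
The matrix [[1, 3], [0, 1]] represents: horizontal shear with factor 3.
Applying it to (-3, 5): [1·-3 + 3·5, 0·-3 + 1·5] = (12, 5).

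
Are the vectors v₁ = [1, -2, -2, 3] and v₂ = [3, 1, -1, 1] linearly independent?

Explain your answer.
Yes, linearly independent

Two vectors are linearly dependent iff one is a scalar multiple of the other.
No single scalar k satisfies v₂ = k·v₁ (the ratios of corresponding entries disagree), so v₁ and v₂ are linearly independent.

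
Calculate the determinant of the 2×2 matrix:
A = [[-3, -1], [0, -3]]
9

For A = [[a, b], [c, d]], det(A) = a*d - b*c.
det(A) = (-3)*(-3) - (-1)*(0) = 9 - 0 = 9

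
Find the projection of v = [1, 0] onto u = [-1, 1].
[1/2, -1/2]

The projection of v onto u is proj_u(v) = ((v·u) / (u·u)) · u.
v·u = (1)*(-1) + (0)*(1) = -1.
u·u = (-1)*(-1) + (1)*(1) = 2.
coefficient = -1 / 2 = -1/2.
proj_u(v) = -1/2 · [-1, 1] = [1/2, -1/2].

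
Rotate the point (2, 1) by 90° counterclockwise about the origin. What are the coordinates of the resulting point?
(-1, 2)

Rotation matrix R(θ) = [[cos θ, -sin θ], [sin θ, cos θ]]; for θ = 90°:
R = [[0, -1], [1, 0]]
Result: R × [2, 1]ᵀ = [0·2 + (-1)·1, 1·2 + (0)·1]ᵀ = (-1, 2)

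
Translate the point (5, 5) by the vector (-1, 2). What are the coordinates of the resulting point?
(4, 7)

Translation by (-1, 2):
x' = 5 + -1 = 4
y' = 5 + 2 = 7
Homogeneous matrix: [[1, 0, -1], [0, 1, 2], [0, 0, 1]]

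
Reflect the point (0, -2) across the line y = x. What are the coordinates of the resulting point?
(-2, 0)

Reflection across line y = x: (0, -2) → (-2, 0)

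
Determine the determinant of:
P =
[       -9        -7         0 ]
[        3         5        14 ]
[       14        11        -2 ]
det(P) = 62

Expand along row 0 (cofactor expansion): det(P) = a*(e*i - f*h) - b*(d*i - f*g) + c*(d*h - e*g), where the 3×3 is [[a, b, c], [d, e, f], [g, h, i]].
Minor M_00 = (5)*(-2) - (14)*(11) = -10 - 154 = -164.
Minor M_01 = (3)*(-2) - (14)*(14) = -6 - 196 = -202.
Minor M_02 = (3)*(11) - (5)*(14) = 33 - 70 = -37.
det(P) = (-9)*(-164) - (-7)*(-202) + (0)*(-37) = 1476 - 1414 + 0 = 62.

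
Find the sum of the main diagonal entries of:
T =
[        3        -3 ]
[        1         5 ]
tr(T) = 3 + 5 = 8

The trace of a square matrix is the sum of its diagonal entries.
Diagonal entries of T: T[0][0] = 3, T[1][1] = 5.
tr(T) = 3 + 5 = 8.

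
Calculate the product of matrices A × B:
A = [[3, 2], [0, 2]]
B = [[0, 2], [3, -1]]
[[6, 4], [6, -2]]

Matrix multiplication:
C[0][0] = 3×0 + 2×3 = 6
C[0][1] = 3×2 + 2×-1 = 4
C[1][0] = 0×0 + 2×3 = 6
C[1][1] = 0×2 + 2×-1 = -2
Result: [[6, 4], [6, -2]]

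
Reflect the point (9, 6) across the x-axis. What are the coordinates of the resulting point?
(9, -6)

Reflection across x-axis: (9, 6) → (9, -6)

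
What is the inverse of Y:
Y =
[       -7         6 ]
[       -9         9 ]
det(Y) = -9
Y⁻¹ =
[       -1       2/3 ]
[       -1       7/9 ]

For a 2×2 matrix Y = [[a, b], [c, d]] with det(Y) ≠ 0, Y⁻¹ = (1/det(Y)) * [[d, -b], [-c, a]].
det(Y) = (-7)*(9) - (6)*(-9) = -63 + 54 = -9.
Y⁻¹ = (1/-9) * [[9, -6], [9, -7]].
Dividing each entry by -9 and reducing:
Y⁻¹ =
[       -1       2/3 ]
[       -1       7/9 ]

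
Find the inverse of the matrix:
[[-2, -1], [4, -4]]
[[-1/3, 1/12], [-1/3, -1/6]]

For [[a,b],[c,d]], inverse = (1/det)·[[d,-b],[-c,a]]
det = -2·-4 - -1·4 = 12
Inverse = (1/12)·[[-4, 1], [-4, -2]]
        = [[-1/3, 1/12], [-1/3, -1/6]]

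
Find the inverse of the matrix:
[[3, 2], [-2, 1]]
[[1/7, -2/7], [2/7, 3/7]]

For [[a,b],[c,d]], inverse = (1/det)·[[d,-b],[-c,a]]
det = 3·1 - 2·-2 = 7
Inverse = (1/7)·[[1, -2], [2, 3]]
        = [[1/7, -2/7], [2/7, 3/7]]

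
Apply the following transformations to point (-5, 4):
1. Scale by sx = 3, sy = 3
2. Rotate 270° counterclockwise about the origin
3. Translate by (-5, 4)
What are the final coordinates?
(7, 19)

Step 1: Scale → (-15, 12)
Step 2: Rotate 270° → (12, 15)
Step 3: Translate → (7, 19)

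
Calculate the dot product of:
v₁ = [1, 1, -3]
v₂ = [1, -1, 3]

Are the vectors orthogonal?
-9, No

The dot product is the sum of products of corresponding components.
v₁·v₂ = (1)*(1) + (1)*(-1) + (-3)*(3) = 1 - 1 - 9 = -9.
Two vectors are orthogonal iff their dot product is 0; here the dot product is -9, so the vectors are not orthogonal.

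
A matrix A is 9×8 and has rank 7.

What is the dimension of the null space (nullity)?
1

The rank-nullity theorem for an m×n matrix states:
rank(A) + nullity(A) = n (the number of columns).
Here n = 8 and rank(A) = 7, so nullity(A) = 8 - 7 = 1.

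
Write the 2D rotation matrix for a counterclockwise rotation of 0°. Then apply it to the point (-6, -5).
R = [[1, 0], [0, 1]]; R·(-6, -5) = (-6, -5)

Rotation matrix formula: R(θ) = [[cos θ, -sin θ], [sin θ, cos θ]]
For θ = 0°:
cos(0°) = 1
sin(0°) = 0
R = [[1, 0], [0, 1]]
Apply to (-6, -5): [1·-6 + (0)·-5, 0·-6 + 1·-5] = (-6, -5)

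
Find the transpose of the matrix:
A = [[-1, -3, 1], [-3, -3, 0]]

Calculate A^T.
[[-1, -3], [-3, -3], [1, 0]]

The transpose sends entry (i,j) to (j,i); rows become columns.
Row 0 of A: [-1, -3, 1] -> column 0 of A^T.
Row 1 of A: [-3, -3, 0] -> column 1 of A^T.
A^T = [[-1, -3], [-3, -3], [1, 0]]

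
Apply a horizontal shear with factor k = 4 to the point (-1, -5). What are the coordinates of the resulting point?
(-21, -5)

Shear matrix for horizontal shear with factor k = 4:
[[1, 4], [0, 1]]
Result: (-1, -5) → (-21, -5)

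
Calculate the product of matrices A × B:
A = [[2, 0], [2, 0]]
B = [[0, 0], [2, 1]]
[[0, 0], [0, 0]]

Matrix multiplication:
C[0][0] = 2×0 + 0×2 = 0
C[0][1] = 2×0 + 0×1 = 0
C[1][0] = 2×0 + 0×2 = 0
C[1][1] = 2×0 + 0×1 = 0
Result: [[0, 0], [0, 0]]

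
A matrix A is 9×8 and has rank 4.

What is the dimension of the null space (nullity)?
4

The rank-nullity theorem for an m×n matrix states:
rank(A) + nullity(A) = n (the number of columns).
Here n = 8 and rank(A) = 4, so nullity(A) = 8 - 4 = 4.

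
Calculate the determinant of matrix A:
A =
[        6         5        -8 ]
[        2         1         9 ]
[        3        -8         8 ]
det(A) = 687

Expand along row 0 (cofactor expansion): det(A) = a*(e*i - f*h) - b*(d*i - f*g) + c*(d*h - e*g), where the 3×3 is [[a, b, c], [d, e, f], [g, h, i]].
Minor M_00 = (1)*(8) - (9)*(-8) = 8 + 72 = 80.
Minor M_01 = (2)*(8) - (9)*(3) = 16 - 27 = -11.
Minor M_02 = (2)*(-8) - (1)*(3) = -16 - 3 = -19.
det(A) = (6)*(80) - (5)*(-11) + (-8)*(-19) = 480 + 55 + 152 = 687.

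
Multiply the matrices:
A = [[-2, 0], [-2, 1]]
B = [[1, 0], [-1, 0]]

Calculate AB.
[[-2, 0], [-3, 0]]

Each entry (i,j) of AB = sum over k of A[i][k]*B[k][j].
(AB)[0][0] = (-2)*(1) + (0)*(-1) = -2
(AB)[0][1] = (-2)*(0) + (0)*(0) = 0
(AB)[1][0] = (-2)*(1) + (1)*(-1) = -3
(AB)[1][1] = (-2)*(0) + (1)*(0) = 0
AB = [[-2, 0], [-3, 0]]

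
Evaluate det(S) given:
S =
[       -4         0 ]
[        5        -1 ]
det(S) = 4

For a 2×2 matrix [[a, b], [c, d]], det = a*d - b*c.
det(S) = (-4)*(-1) - (0)*(5) = 4 - 0 = 4.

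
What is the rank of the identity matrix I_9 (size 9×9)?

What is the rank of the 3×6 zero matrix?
rank(I_9) = 9, rank(0) = 0

The identity I_9 has 9 columns that are the standard basis vectors e_1, …, e_9. These are linearly independent, so all 9 columns are pivots and rank(I_9) = 9.
The 3×6 zero matrix has every entry zero, so every row is the zero row and there are no pivots; rank(0) = 0.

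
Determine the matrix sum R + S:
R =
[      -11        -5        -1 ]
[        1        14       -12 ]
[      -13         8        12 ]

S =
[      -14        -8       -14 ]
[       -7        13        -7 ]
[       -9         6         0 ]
R + S =
[      -25       -13       -15 ]
[       -6        27       -19 ]
[      -22        14        12 ]

Matrix addition is elementwise: (R+S)[i][j] = R[i][j] + S[i][j].
  (R+S)[0][0] = (-11) + (-14) = -25
  (R+S)[0][1] = (-5) + (-8) = -13
  (R+S)[0][2] = (-1) + (-14) = -15
  (R+S)[1][0] = (1) + (-7) = -6
  (R+S)[1][1] = (14) + (13) = 27
  (R+S)[1][2] = (-12) + (-7) = -19
  (R+S)[2][0] = (-13) + (-9) = -22
  (R+S)[2][1] = (8) + (6) = 14
  (R+S)[2][2] = (12) + (0) = 12
R + S =
[      -25       -13       -15 ]
[       -6        27       -19 ]
[      -22        14        12 ]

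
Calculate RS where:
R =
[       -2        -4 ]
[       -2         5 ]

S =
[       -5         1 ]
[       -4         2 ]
RS =
[       26       -10 ]
[      -10         8 ]

Matrix multiplication: (RS)[i][j] = sum over k of R[i][k] * S[k][j].
  (RS)[0][0] = (-2)*(-5) + (-4)*(-4) = 26
  (RS)[0][1] = (-2)*(1) + (-4)*(2) = -10
  (RS)[1][0] = (-2)*(-5) + (5)*(-4) = -10
  (RS)[1][1] = (-2)*(1) + (5)*(2) = 8
RS =
[       26       -10 ]
[      -10         8 ]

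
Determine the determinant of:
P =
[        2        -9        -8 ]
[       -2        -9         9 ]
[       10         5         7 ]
det(P) = -1792

Expand along row 0 (cofactor expansion): det(P) = a*(e*i - f*h) - b*(d*i - f*g) + c*(d*h - e*g), where the 3×3 is [[a, b, c], [d, e, f], [g, h, i]].
Minor M_00 = (-9)*(7) - (9)*(5) = -63 - 45 = -108.
Minor M_01 = (-2)*(7) - (9)*(10) = -14 - 90 = -104.
Minor M_02 = (-2)*(5) - (-9)*(10) = -10 + 90 = 80.
det(P) = (2)*(-108) - (-9)*(-104) + (-8)*(80) = -216 - 936 - 640 = -1792.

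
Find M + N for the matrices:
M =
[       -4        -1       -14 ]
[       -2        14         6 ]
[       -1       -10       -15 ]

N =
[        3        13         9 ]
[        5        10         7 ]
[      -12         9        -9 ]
M + N =
[       -1        12        -5 ]
[        3        24        13 ]
[      -13        -1       -24 ]

Matrix addition is elementwise: (M+N)[i][j] = M[i][j] + N[i][j].
  (M+N)[0][0] = (-4) + (3) = -1
  (M+N)[0][1] = (-1) + (13) = 12
  (M+N)[0][2] = (-14) + (9) = -5
  (M+N)[1][0] = (-2) + (5) = 3
  (M+N)[1][1] = (14) + (10) = 24
  (M+N)[1][2] = (6) + (7) = 13
  (M+N)[2][0] = (-1) + (-12) = -13
  (M+N)[2][1] = (-10) + (9) = -1
  (M+N)[2][2] = (-15) + (-9) = -24
M + N =
[       -1        12        -5 ]
[        3        24        13 ]
[      -13        -1       -24 ]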